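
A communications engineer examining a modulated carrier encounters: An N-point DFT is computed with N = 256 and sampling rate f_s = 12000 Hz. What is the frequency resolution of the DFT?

DFT frequency resolution = f_s / N
= 12000 / 256 = 375/8 Hz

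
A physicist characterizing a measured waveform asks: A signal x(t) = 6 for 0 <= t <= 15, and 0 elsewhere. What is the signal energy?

Energy = integral of |x(t)|^2 dt over the signal duration
= 6^2 * 15 = 36 * 15 = 540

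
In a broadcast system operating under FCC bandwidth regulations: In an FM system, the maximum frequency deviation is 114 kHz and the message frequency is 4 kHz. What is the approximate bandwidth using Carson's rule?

Carson's rule: BW = 2*(delta_f + f_m)
= 2*(114 + 4) kHz = 236 kHz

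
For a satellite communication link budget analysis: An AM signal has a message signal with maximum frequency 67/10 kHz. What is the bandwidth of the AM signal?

In AM (double-sideband), the bandwidth is twice the message frequency.
BW = 2 * f_m = 2 * 67/10 kHz = 67/5 kHz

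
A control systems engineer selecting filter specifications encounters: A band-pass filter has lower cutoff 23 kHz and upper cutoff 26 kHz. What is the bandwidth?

Bandwidth = f_high - f_low
= 26 kHz - 23 kHz = 3 kHz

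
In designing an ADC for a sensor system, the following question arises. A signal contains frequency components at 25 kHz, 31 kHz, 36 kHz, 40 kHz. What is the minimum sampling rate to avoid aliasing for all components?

The highest frequency component is f_max = 40 kHz.
Nyquist rate = 2 * f_max = 2 * 40 kHz = 80 kHz.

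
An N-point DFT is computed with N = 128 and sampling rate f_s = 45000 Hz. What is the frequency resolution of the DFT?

DFT frequency resolution = f_s / N
= 45000 / 128 = 5625/16 Hz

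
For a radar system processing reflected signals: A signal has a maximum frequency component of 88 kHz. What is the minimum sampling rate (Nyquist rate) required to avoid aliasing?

By the Nyquist-Shannon sampling theorem,
the minimum sampling rate (Nyquist rate) must be at least 2 * f_max.
Nyquist rate = 2 * 88 kHz = 176 kHz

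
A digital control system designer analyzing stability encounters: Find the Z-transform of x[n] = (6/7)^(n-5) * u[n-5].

Time-shifting property: if X(z) = Z{x[n]}, then Z{x[n-d]} = z^(-d) * X(z)
X(z) = z/(z - 6/7) for x[n] = (6/7)^n * u[n]
Z{x[n-5]} = z^(-5) * z/(z - 6/7) = z^(-4)/(z - 6/7)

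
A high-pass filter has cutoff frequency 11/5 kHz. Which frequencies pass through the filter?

A high-pass filter passes all frequencies above the cutoff frequency 11/5 kHz and attenuates lower frequencies.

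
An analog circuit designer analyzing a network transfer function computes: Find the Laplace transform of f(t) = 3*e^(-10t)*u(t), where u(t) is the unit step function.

Standard Laplace transform pair:
e^(-at)*u(t) <-> 1/(s+a)
With a = 10: L{3*e^(-10t)*u(t)} = 3/(s+10), ROC: Re(s) > -10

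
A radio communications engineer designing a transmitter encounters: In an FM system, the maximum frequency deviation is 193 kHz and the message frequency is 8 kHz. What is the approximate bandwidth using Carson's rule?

Carson's rule: BW = 2*(delta_f + f_m)
= 2*(193 + 8) kHz = 402 kHz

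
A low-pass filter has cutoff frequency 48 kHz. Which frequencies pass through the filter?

A low-pass filter passes all frequencies below the cutoff frequency 48 kHz and attenuates higher frequencies.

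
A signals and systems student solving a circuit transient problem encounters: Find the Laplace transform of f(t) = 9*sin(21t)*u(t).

Standard pair: sin(wt)*u(t) <-> w/(s^2+w^2)
With w = 21: L{9*sin(21t)*u(t)} = 189/(s^2+441)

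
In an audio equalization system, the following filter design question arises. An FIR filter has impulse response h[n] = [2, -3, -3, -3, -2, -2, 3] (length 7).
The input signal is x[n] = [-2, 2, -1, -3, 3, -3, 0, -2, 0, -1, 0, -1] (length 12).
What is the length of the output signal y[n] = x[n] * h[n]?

For linear convolution, the output length is:
len(y) = len(x) + len(h) - 1 = 12 + 7 - 1 = 18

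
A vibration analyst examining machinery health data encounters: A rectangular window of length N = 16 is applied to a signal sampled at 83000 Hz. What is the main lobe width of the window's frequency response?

For a rectangular window of length N,
the main lobe width in frequency is 2*f_s/N.
= 2*83000/16 = 10375 Hz
This determines the minimum frequency separation for resolving two sinusoids.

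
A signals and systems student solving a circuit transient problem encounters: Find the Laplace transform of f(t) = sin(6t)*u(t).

Standard pair: sin(wt)*u(t) <-> w/(s^2+w^2)
With w = 6: L{sin(6t)*u(t)} = 6/(s^2+36)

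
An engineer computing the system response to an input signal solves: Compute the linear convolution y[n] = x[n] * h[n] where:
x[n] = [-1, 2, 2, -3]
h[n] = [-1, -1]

y[n] = sum_k x[k]*h[n-k]. Output length = len(x) + len(h) - 1 = 4 + 2 - 1 = 5.
y[0] = -1*-1 = 1
y[1] = 2*-1 + -1*-1 = -1
y[2] = 2*-1 + 2*-1 = -4
y[3] = -3*-1 + 2*-1 = 1
y[4] = -3*-1 = 3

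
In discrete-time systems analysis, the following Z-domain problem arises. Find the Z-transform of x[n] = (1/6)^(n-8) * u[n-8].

Time-shifting property: if X(z) = Z{x[n]}, then Z{x[n-d]} = z^(-d) * X(z)
X(z) = z/(z - 1/6) for x[n] = (1/6)^n * u[n]
Z{x[n-8]} = z^(-8) * z/(z - 1/6) = z^(-7)/(z - 1/6)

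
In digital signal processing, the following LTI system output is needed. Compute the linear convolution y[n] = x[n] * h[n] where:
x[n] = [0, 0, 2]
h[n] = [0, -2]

y[n] = sum_k x[k]*h[n-k]. Output length = len(x) + len(h) - 1 = 3 + 2 - 1 = 4.
y[0] = 0*0 = 0
y[1] = 0*0 + 0*-2 = 0
y[2] = 2*0 + 0*-2 = 0
y[3] = 2*-2 = -4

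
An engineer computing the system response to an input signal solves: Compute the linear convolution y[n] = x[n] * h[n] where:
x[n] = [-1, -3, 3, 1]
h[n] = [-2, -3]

y[n] = sum_k x[k]*h[n-k]. Output length = len(x) + len(h) - 1 = 4 + 2 - 1 = 5.
y[0] = -1*-2 = 2
y[1] = -3*-2 + -1*-3 = 9
y[2] = 3*-2 + -3*-3 = 3
y[3] = 1*-2 + 3*-3 = -11
y[4] = 1*-3 = -3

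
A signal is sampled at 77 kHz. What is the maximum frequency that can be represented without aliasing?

The maximum frequency that can be represented without aliasing
is the Nyquist frequency: f_max = f_s / 2 = 77 kHz / 2 = 77/2 kHz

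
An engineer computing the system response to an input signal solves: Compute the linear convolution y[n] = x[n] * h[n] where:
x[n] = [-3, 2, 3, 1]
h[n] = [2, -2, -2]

y[n] = sum_k x[k]*h[n-k]. Output length = len(x) + len(h) - 1 = 4 + 3 - 1 = 6.
y[0] = -3*2 = -6
y[1] = 2*2 + -3*-2 = 10
y[2] = 3*2 + 2*-2 + -3*-2 = 8
y[3] = 1*2 + 3*-2 + 2*-2 = -8
y[4] = 1*-2 + 3*-2 = -8
y[5] = 1*-2 = -2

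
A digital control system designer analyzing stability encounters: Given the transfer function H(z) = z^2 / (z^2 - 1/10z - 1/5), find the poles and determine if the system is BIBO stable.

Poles are roots of the denominator: z^2 - 1/10z - 1/5 = 0.
Quadratic formula: z = [-(-1/10) +/- sqrt((-1/10)^2 - 4*(-1/5))] / 2
Discriminant = 1/100 + 4/5 = 81/100; sqrt = 9/10.
z = (1/10 +/- 9/10) / 2 => z = 1/2 or z = -2/5.
|p1| = 1/2, |p2| = 2/5.
For BIBO stability, all poles must lie inside the unit circle (|p| < 1).
System is STABLE since both |p| < 1.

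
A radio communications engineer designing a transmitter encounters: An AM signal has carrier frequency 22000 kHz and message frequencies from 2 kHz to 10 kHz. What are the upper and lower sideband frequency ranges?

Upper sideband (USB) = fc + [fm_low, fm_high] = 22000 + [2, 10] = [22002, 22010] kHz
Lower sideband (LSB) = fc - [fm_high, fm_low] = 22000 - [10, 2] = [21990, 21998] kHz
Total occupied spectrum: 21990 kHz to 22010 kHz (plus carrier at 22000 kHz)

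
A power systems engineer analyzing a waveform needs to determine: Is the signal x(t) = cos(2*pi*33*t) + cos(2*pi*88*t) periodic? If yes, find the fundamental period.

f1 = 33 Hz, f2 = 88 Hz
Period T1 = 1/33, T2 = 1/88
Ratio T1/T2 = 88/33, which is rational.
The signal is periodic with fundamental period T = 1/GCD(33,88) = 1/11 s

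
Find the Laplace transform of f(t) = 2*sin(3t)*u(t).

Standard pair: sin(wt)*u(t) <-> w/(s^2+w^2)
With w = 3: L{2*sin(3t)*u(t)} = 6/(s^2+9)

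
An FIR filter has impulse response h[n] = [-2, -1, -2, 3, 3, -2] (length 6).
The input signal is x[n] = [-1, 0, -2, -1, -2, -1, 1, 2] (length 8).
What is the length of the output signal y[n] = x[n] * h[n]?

For linear convolution, the output length is:
len(y) = len(x) + len(h) - 1 = 8 + 6 - 1 = 13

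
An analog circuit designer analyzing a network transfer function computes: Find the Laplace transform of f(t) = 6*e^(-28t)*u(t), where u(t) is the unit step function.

Standard Laplace transform pair:
e^(-at)*u(t) <-> 1/(s+a)
With a = 28: L{6*e^(-28t)*u(t)} = 6/(s+28), ROC: Re(s) > -28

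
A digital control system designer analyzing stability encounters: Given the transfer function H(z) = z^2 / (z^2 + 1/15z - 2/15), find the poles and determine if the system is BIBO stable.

Poles are roots of the denominator: z^2 + 1/15z - 2/15 = 0.
Quadratic formula: z = [-(1/15) +/- sqrt((1/15)^2 - 4*(-2/15))] / 2
Discriminant = 1/225 + 8/15 = 121/225; sqrt = 11/15.
z = (-1/15 +/- 11/15) / 2 => z = 1/3 or z = -2/5.
|p1| = 1/3, |p2| = 2/5.
For BIBO stability, all poles must lie inside the unit circle (|p| < 1).
System is STABLE since both |p| < 1.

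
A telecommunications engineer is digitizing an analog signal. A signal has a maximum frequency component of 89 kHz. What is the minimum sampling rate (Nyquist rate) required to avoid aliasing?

By the Nyquist-Shannon sampling theorem,
the minimum sampling rate (Nyquist rate) must be at least 2 * f_max.
Nyquist rate = 2 * 89 kHz = 178 kHz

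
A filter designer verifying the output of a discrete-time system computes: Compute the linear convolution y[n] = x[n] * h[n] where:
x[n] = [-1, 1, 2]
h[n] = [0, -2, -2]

y[n] = sum_k x[k]*h[n-k]. Output length = len(x) + len(h) - 1 = 3 + 3 - 1 = 5.
y[0] = -1*0 = 0
y[1] = 1*0 + -1*-2 = 2
y[2] = 2*0 + 1*-2 + -1*-2 = 0
y[3] = 2*-2 + 1*-2 = -6
y[4] = 2*-2 = -4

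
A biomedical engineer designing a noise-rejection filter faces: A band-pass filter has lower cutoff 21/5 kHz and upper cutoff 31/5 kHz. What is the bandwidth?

Bandwidth = f_high - f_low
= 31/5 kHz - 21/5 kHz = 2 kHz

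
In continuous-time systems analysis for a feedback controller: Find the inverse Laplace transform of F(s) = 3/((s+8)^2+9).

Standard pair: w/((s+a)^2+w^2) <-> e^(-at)*sin(wt)*u(t)
With a=8, w=3: f(t) = e^(-8t)*sin(3t)*u(t)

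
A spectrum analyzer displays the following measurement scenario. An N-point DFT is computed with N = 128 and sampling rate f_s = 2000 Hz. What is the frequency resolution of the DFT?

DFT frequency resolution = f_s / N
= 2000 / 128 = 125/8 Hz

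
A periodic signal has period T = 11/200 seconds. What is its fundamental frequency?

The fundamental frequency is the reciprocal of the period.
f = 1/T = 1/(11/200) = 200/11 Hz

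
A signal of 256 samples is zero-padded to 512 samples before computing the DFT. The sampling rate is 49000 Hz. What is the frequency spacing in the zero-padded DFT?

Original DFT: N = 256, resolution = f_s/N = 49000/256 = 6125/32 Hz
Zero-padded DFT: N = 512, resolution = f_s/N = 49000/512 = 6125/64 Hz
Zero-padding interpolates the spectrum (finer frequency grid)
but does NOT improve the true spectral resolution (ability to resolve close frequencies).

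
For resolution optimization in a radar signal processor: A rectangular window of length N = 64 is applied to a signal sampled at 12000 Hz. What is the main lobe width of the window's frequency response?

For a rectangular window of length N,
the main lobe width in frequency is 2*f_s/N.
= 2*12000/64 = 375 Hz
This determines the minimum frequency separation for resolving two sinusoids.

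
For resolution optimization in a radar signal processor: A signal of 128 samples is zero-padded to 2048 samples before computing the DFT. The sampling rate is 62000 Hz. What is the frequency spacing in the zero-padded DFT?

Original DFT: N = 128, resolution = f_s/N = 62000/128 = 3875/8 Hz
Zero-padded DFT: N = 2048, resolution = f_s/N = 62000/2048 = 3875/128 Hz
Zero-padding interpolates the spectrum (finer frequency grid)
but does NOT improve the true spectral resolution (ability to resolve close frequencies).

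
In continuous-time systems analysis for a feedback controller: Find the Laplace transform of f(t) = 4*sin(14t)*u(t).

Standard pair: sin(wt)*u(t) <-> w/(s^2+w^2)
With w = 14: L{4*sin(14t)*u(t)} = 56/(s^2+196)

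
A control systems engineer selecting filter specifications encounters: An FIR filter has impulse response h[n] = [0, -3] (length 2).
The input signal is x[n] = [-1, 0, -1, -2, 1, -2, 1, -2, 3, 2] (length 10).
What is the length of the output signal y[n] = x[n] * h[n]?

For linear convolution, the output length is:
len(y) = len(x) + len(h) - 1 = 10 + 2 - 1 = 11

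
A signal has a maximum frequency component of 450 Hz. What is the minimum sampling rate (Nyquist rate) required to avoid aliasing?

By the Nyquist-Shannon sampling theorem,
the minimum sampling rate (Nyquist rate) must be at least 2 * f_max.
Nyquist rate = 2 * 450 Hz = 900 Hz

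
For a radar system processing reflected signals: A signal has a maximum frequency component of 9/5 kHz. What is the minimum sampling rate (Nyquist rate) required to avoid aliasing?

By the Nyquist-Shannon sampling theorem,
the minimum sampling rate (Nyquist rate) must be at least 2 * f_max.
Nyquist rate = 2 * 9/5 kHz = 18/5 kHz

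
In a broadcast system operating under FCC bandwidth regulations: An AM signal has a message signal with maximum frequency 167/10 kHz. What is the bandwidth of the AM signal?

In AM (double-sideband), the bandwidth is twice the message frequency.
BW = 2 * f_m = 2 * 167/10 kHz = 167/5 kHz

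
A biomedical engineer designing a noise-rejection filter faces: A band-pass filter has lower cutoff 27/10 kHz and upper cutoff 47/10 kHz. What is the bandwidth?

Bandwidth = f_high - f_low
= 47/10 kHz - 27/10 kHz = 2 kHz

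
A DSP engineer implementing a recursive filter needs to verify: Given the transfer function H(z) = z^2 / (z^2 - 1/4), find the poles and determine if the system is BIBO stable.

Poles are roots of the denominator: z^2 - 1/4 = 0.
Quadratic formula: z = [-(0) +/- sqrt((0)^2 - 4*(-1/4))] / 2
Discriminant = 0 + 1 = 1; sqrt = 1.
z = (0 +/- 1) / 2 => z = 1/2 or z = -1/2.
|p1| = 1/2, |p2| = 1/2.
For BIBO stability, all poles must lie inside the unit circle (|p| < 1).
System is STABLE since both |p| < 1.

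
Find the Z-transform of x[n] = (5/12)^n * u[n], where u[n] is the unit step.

The Z-transform of a^n * u[n] is z/(z-a) for |z| > |a|.
Here a = 5/12, so X(z) = z/(z - (5/12)) = 12z/(12z - 5)
ROC: |z| > 5/12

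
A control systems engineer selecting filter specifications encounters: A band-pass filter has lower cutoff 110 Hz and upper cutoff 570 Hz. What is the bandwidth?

Bandwidth = f_high - f_low
= 570 Hz - 110 Hz = 460 Hz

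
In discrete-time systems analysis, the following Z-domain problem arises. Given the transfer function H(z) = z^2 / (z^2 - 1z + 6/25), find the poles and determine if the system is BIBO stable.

Poles are roots of the denominator: z^2 - 1z + 6/25 = 0.
Quadratic formula: z = [-(-1) +/- sqrt((-1)^2 - 4*(6/25))] / 2
Discriminant = 1 - 24/25 = 1/25; sqrt = 1/5.
z = (1 +/- 1/5) / 2 => z = 3/5 or z = 2/5.
|p1| = 2/5, |p2| = 3/5.
For BIBO stability, all poles must lie inside the unit circle (|p| < 1).
System is STABLE since both |p| < 1.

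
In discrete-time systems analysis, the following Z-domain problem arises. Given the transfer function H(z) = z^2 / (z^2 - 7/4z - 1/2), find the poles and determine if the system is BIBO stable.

Poles are roots of the denominator: z^2 - 7/4z - 1/2 = 0.
Quadratic formula: z = [-(-7/4) +/- sqrt((-7/4)^2 - 4*(-1/2))] / 2
Discriminant = 49/16 + 2 = 81/16; sqrt = 9/4.
z = (7/4 +/- 9/4) / 2 => z = 2 or z = -1/4.
|p1| = 2, |p2| = 1/4.
For BIBO stability, all poles must lie inside the unit circle (|p| < 1).
System is UNSTABLE since at least one |p| >= 1.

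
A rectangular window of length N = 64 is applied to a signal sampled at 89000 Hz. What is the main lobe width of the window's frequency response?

For a rectangular window of length N,
the main lobe width in frequency is 2*f_s/N.
= 2*89000/64 = 11125/4 Hz
This determines the minimum frequency separation for resolving two sinusoids.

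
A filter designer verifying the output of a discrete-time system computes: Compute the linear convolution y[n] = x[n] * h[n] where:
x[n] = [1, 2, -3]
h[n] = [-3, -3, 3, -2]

y[n] = sum_k x[k]*h[n-k]. Output length = len(x) + len(h) - 1 = 3 + 4 - 1 = 6.
y[0] = 1*-3 = -3
y[1] = 2*-3 + 1*-3 = -9
y[2] = -3*-3 + 2*-3 + 1*3 = 6
y[3] = -3*-3 + 2*3 + 1*-2 = 13
y[4] = -3*3 + 2*-2 = -13
y[5] = -3*-2 = 6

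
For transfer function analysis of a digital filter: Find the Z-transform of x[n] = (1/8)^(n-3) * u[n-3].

Time-shifting property: if X(z) = Z{x[n]}, then Z{x[n-d]} = z^(-d) * X(z)
X(z) = z/(z - 1/8) for x[n] = (1/8)^n * u[n]
Z{x[n-3]} = z^(-3) * z/(z - 1/8) = z^(-2)/(z - 1/8)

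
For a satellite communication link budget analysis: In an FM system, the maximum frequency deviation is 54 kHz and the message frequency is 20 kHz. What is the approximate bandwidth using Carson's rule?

Carson's rule: BW = 2*(delta_f + f_m)
= 2*(54 + 20) kHz = 148 kHz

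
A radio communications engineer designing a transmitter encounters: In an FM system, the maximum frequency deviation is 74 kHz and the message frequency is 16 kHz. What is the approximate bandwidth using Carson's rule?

Carson's rule: BW = 2*(delta_f + f_m)
= 2*(74 + 16) kHz = 180 kHz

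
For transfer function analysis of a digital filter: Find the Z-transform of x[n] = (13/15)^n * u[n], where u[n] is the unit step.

The Z-transform of a^n * u[n] is z/(z-a) for |z| > |a|.
Here a = 13/15, so X(z) = z/(z - (13/15)) = 15z/(15z - 13)
ROC: |z| > 13/15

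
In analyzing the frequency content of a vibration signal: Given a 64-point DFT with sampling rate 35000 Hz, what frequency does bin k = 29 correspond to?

The frequency of DFT bin k is: f_k = k * f_s / N
f_29 = 29 * 35000 / 64 = 126875/8 Hz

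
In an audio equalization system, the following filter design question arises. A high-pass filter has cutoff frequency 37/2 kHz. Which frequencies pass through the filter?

A high-pass filter passes all frequencies above the cutoff frequency 37/2 kHz and attenuates lower frequencies.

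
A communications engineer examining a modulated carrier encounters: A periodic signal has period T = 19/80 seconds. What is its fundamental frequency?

The fundamental frequency is the reciprocal of the period.
f = 1/T = 1/(19/80) = 80/19 Hz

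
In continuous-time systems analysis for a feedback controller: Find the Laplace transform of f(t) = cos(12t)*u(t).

Standard pair: cos(wt)*u(t) <-> s/(s^2+w^2)
With w = 12: L{cos(12t)*u(t)} = s/(s^2+144)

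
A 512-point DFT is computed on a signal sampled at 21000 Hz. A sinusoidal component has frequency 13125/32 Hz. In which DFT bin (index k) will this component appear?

DFT frequency resolution = f_s/N = 21000/512 = 2625/64 Hz
Bin index k = f_signal / resolution = 13125/32 / 2625/64 = 10
The signal frequency 13125/32 Hz falls in DFT bin k = 10.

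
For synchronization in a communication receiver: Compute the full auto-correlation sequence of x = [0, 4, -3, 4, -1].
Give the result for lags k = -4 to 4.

r_xx[k] = sum_m x[m]*x[m+k], indexed from 0, for k = -4 to 4:
  r_xx[-4] = x[4]*x[0] = 0
  r_xx[-3] = x[3]*x[0] + x[4]*x[1] = -4
  r_xx[-2] = x[2]*x[0] + x[3]*x[1] + x[4]*x[2] = 19
  r_xx[-1] = x[1]*x[0] + x[2]*x[1] + x[3]*x[2] + x[4]*x[3] = -28
  r_xx[0] = x[0]*x[0] + x[1]*x[1] + x[2]*x[2] + x[3]*x[3] + x[4]*x[4] = 42
  r_xx[1] = x[0]*x[1] + x[1]*x[2] + x[2]*x[3] + x[3]*x[4] = -28
  r_xx[2] = x[0]*x[2] + x[1]*x[3] + x[2]*x[4] = 19
  r_xx[3] = x[0]*x[3] + x[1]*x[4] = -4
  r_xx[4] = x[0]*x[4] = 0
r_xx = [0, -4, 19, -28, 42, -28, 19, -4, 0]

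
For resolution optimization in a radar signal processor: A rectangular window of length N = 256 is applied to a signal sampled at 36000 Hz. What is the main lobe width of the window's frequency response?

For a rectangular window of length N,
the main lobe width in frequency is 2*f_s/N.
= 2*36000/256 = 1125/4 Hz
This determines the minimum frequency separation for resolving two sinusoids.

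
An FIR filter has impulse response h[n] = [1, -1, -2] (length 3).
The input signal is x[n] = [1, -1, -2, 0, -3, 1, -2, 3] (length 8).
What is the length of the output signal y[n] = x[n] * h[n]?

For linear convolution, the output length is:
len(y) = len(x) + len(h) - 1 = 8 + 3 - 1 = 10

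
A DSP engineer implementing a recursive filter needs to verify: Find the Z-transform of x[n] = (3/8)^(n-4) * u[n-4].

Time-shifting property: if X(z) = Z{x[n]}, then Z{x[n-d]} = z^(-d) * X(z)
X(z) = z/(z - 3/8) for x[n] = (3/8)^n * u[n]
Z{x[n-4]} = z^(-4) * z/(z - 3/8) = z^(-3)/(z - 3/8)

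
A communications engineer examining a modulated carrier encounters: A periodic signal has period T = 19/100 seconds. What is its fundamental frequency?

The fundamental frequency is the reciprocal of the period.
f = 1/T = 1/(19/100) = 100/19 Hz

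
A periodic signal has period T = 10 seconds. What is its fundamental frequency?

The fundamental frequency is the reciprocal of the period.
f = 1/T = 1/(10) = 1/10 Hz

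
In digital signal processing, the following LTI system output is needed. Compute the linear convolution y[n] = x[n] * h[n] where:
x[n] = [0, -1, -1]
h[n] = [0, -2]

y[n] = sum_k x[k]*h[n-k]. Output length = len(x) + len(h) - 1 = 3 + 2 - 1 = 4.
y[0] = 0*0 = 0
y[1] = -1*0 + 0*-2 = 0
y[2] = -1*0 + -1*-2 = 2
y[3] = -1*-2 = 2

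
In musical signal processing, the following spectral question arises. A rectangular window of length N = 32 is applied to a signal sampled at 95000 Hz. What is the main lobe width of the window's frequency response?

For a rectangular window of length N,
the main lobe width in frequency is 2*f_s/N.
= 2*95000/32 = 11875/2 Hz
This determines the minimum frequency separation for resolving two sinusoids.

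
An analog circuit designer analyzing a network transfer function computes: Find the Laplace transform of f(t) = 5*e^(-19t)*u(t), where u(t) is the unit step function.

Standard Laplace transform pair:
e^(-at)*u(t) <-> 1/(s+a)
With a = 19: L{5*e^(-19t)*u(t)} = 5/(s+19), ROC: Re(s) > -19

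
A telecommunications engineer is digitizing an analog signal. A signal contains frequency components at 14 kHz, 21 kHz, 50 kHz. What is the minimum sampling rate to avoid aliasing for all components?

The highest frequency component is f_max = 50 kHz.
Nyquist rate = 2 * f_max = 2 * 50 kHz = 100 kHz.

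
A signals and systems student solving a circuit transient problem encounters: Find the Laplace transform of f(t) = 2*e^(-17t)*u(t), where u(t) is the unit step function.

Standard Laplace transform pair:
e^(-at)*u(t) <-> 1/(s+a)
With a = 17: L{2*e^(-17t)*u(t)} = 2/(s+17), ROC: Re(s) > -17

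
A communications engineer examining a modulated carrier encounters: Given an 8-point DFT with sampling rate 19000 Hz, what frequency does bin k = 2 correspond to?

The frequency of DFT bin k is: f_k = k * f_s / N
f_2 = 2 * 19000 / 8 = 4750 Hz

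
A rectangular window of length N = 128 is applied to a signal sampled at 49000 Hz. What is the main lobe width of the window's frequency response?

For a rectangular window of length N,
the main lobe width in frequency is 2*f_s/N.
= 2*49000/128 = 6125/8 Hz
This determines the minimum frequency separation for resolving two sinusoids.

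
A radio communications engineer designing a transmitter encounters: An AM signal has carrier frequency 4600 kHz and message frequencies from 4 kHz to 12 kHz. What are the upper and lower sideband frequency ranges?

Upper sideband (USB) = fc + [fm_low, fm_high] = 4600 + [4, 12] = [4604, 4612] kHz
Lower sideband (LSB) = fc - [fm_high, fm_low] = 4600 - [12, 4] = [4588, 4596] kHz
Total occupied spectrum: 4588 kHz to 4612 kHz (plus carrier at 4600 kHz)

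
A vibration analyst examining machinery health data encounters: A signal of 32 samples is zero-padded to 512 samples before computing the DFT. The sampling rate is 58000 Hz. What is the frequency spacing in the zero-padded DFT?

Original DFT: N = 32, resolution = f_s/N = 58000/32 = 3625/2 Hz
Zero-padded DFT: N = 512, resolution = f_s/N = 58000/512 = 3625/32 Hz
Zero-padding interpolates the spectrum (finer frequency grid)
but does NOT improve the true spectral resolution (ability to resolve close frequencies).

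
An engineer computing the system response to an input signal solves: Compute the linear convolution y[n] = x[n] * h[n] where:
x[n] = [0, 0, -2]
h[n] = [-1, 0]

y[n] = sum_k x[k]*h[n-k]. Output length = len(x) + len(h) - 1 = 3 + 2 - 1 = 4.
y[0] = 0*-1 = 0
y[1] = 0*-1 + 0*0 = 0
y[2] = -2*-1 + 0*0 = 2
y[3] = -2*0 = 0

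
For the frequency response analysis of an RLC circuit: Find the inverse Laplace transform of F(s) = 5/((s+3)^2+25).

Standard pair: w/((s+a)^2+w^2) <-> e^(-at)*sin(wt)*u(t)
With a=3, w=5: f(t) = e^(-3t)*sin(5t)*u(t)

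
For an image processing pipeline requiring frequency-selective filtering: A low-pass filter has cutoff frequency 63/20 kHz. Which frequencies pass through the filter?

A low-pass filter passes all frequencies below the cutoff frequency 63/20 kHz and attenuates higher frequencies.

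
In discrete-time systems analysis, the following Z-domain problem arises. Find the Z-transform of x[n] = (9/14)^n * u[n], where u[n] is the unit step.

The Z-transform of a^n * u[n] is z/(z-a) for |z| > |a|.
Here a = 9/14, so X(z) = z/(z - (9/14)) = 14z/(14z - 9)
ROC: |z| > 9/14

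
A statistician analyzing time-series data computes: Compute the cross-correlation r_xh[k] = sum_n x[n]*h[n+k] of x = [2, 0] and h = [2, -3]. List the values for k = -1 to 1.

Both sequences indexed from 0 and zero outside their support.
Lags with overlap: k = -1 to 1.
  r_xh[-1] = x[1]*h[0] = 0
  r_xh[0] = x[0]*h[0] + x[1]*h[1] = 4
  r_xh[1] = x[0]*h[1] = -6
r_xh = [0, 4, -6] (for k = -1, ..., 1)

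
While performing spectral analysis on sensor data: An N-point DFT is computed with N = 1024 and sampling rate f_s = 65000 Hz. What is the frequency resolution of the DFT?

DFT frequency resolution = f_s / N
= 65000 / 1024 = 8125/128 Hz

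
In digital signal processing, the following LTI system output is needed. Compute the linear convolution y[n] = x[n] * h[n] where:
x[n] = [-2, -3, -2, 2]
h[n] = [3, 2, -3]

y[n] = sum_k x[k]*h[n-k]. Output length = len(x) + len(h) - 1 = 4 + 3 - 1 = 6.
y[0] = -2*3 = -6
y[1] = -3*3 + -2*2 = -13
y[2] = -2*3 + -3*2 + -2*-3 = -6
y[3] = 2*3 + -2*2 + -3*-3 = 11
y[4] = 2*2 + -2*-3 = 10
y[5] = 2*-3 = -6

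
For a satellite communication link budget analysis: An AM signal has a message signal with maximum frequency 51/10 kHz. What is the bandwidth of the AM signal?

In AM (double-sideband), the bandwidth is twice the message frequency.
BW = 2 * f_m = 2 * 51/10 kHz = 51/5 kHz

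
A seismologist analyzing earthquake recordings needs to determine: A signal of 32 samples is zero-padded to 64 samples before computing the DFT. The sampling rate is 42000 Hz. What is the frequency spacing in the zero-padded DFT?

Original DFT: N = 32, resolution = f_s/N = 42000/32 = 2625/2 Hz
Zero-padded DFT: N = 64, resolution = f_s/N = 42000/64 = 2625/4 Hz
Zero-padding interpolates the spectrum (finer frequency grid)
but does NOT improve the true spectral resolution (ability to resolve close frequencies).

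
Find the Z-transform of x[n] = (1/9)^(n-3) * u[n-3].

Time-shifting property: if X(z) = Z{x[n]}, then Z{x[n-d]} = z^(-d) * X(z)
X(z) = z/(z - 1/9) for x[n] = (1/9)^n * u[n]
Z{x[n-3]} = z^(-3) * z/(z - 1/9) = z^(-2)/(z - 1/9)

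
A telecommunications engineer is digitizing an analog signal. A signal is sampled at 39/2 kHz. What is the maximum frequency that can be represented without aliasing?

The maximum frequency that can be represented without aliasing
is the Nyquist frequency: f_max = f_s / 2 = 39/2 kHz / 2 = 39/4 kHz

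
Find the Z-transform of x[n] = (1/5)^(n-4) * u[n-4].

Time-shifting property: if X(z) = Z{x[n]}, then Z{x[n-d]} = z^(-d) * X(z)
X(z) = z/(z - 1/5) for x[n] = (1/5)^n * u[n]
Z{x[n-4]} = z^(-4) * z/(z - 1/5) = z^(-3)/(z - 1/5)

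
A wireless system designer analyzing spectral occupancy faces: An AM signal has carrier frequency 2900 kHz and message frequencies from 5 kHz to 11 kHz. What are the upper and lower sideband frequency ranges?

Upper sideband (USB) = fc + [fm_low, fm_high] = 2900 + [5, 11] = [2905, 2911] kHz
Lower sideband (LSB) = fc - [fm_high, fm_low] = 2900 - [11, 5] = [2889, 2895] kHz
Total occupied spectrum: 2889 kHz to 2911 kHz (plus carrier at 2900 kHz)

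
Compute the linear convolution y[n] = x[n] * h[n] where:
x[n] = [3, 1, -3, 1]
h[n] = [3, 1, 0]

y[n] = sum_k x[k]*h[n-k]. Output length = len(x) + len(h) - 1 = 4 + 3 - 1 = 6.
y[0] = 3*3 = 9
y[1] = 1*3 + 3*1 = 6
y[2] = -3*3 + 1*1 + 3*0 = -8
y[3] = 1*3 + -3*1 + 1*0 = 0
y[4] = 1*1 + -3*0 = 1
y[5] = 1*0 = 0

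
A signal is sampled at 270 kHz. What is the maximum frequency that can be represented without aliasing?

The maximum frequency that can be represented without aliasing
is the Nyquist frequency: f_max = f_s / 2 = 270 kHz / 2 = 135 kHz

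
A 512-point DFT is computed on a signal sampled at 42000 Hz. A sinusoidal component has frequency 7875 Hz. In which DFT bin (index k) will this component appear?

DFT frequency resolution = f_s/N = 42000/512 = 2625/32 Hz
Bin index k = f_signal / resolution = 7875 / 2625/32 = 96
The signal frequency 7875 Hz falls in DFT bin k = 96.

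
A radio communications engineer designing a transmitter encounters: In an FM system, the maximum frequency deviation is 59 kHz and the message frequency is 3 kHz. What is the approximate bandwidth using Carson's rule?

Carson's rule: BW = 2*(delta_f + f_m)
= 2*(59 + 3) kHz = 124 kHz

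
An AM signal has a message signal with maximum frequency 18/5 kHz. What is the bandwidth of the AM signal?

In AM (double-sideband), the bandwidth is twice the message frequency.
BW = 2 * f_m = 2 * 18/5 kHz = 36/5 kHz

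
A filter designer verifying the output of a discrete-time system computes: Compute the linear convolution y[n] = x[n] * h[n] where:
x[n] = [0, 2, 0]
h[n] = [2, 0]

y[n] = sum_k x[k]*h[n-k]. Output length = len(x) + len(h) - 1 = 3 + 2 - 1 = 4.
y[0] = 0*2 = 0
y[1] = 2*2 + 0*0 = 4
y[2] = 0*2 + 2*0 = 0
y[3] = 0*0 = 0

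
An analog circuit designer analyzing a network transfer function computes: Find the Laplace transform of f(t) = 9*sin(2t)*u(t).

Standard pair: sin(wt)*u(t) <-> w/(s^2+w^2)
With w = 2: L{9*sin(2t)*u(t)} = 18/(s^2+4)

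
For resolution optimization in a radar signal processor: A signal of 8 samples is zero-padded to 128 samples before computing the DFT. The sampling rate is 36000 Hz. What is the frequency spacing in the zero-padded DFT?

Original DFT: N = 8, resolution = f_s/N = 36000/8 = 4500 Hz
Zero-padded DFT: N = 128, resolution = f_s/N = 36000/128 = 1125/4 Hz
Zero-padding interpolates the spectrum (finer frequency grid)
but does NOT improve the true spectral resolution (ability to resolve close frequencies).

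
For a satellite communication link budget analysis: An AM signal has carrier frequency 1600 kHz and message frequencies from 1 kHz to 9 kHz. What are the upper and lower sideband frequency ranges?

Upper sideband (USB) = fc + [fm_low, fm_high] = 1600 + [1, 9] = [1601, 1609] kHz
Lower sideband (LSB) = fc - [fm_high, fm_low] = 1600 - [9, 1] = [1591, 1599] kHz
Total occupied spectrum: 1591 kHz to 1609 kHz (plus carrier at 1600 kHz)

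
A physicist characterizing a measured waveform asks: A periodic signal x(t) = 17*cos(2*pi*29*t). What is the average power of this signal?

Average power of A*cos(wt) is A^2/2.
P = 17^2 / 2 = 289/2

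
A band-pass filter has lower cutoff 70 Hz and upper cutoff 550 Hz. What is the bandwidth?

Bandwidth = f_high - f_low
= 550 Hz - 70 Hz = 480 Hz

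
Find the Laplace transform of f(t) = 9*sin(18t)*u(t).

Standard pair: sin(wt)*u(t) <-> w/(s^2+w^2)
With w = 18: L{9*sin(18t)*u(t)} = 162/(s^2+324)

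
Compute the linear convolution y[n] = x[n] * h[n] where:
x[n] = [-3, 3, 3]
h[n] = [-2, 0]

y[n] = sum_k x[k]*h[n-k]. Output length = len(x) + len(h) - 1 = 3 + 2 - 1 = 4.
y[0] = -3*-2 = 6
y[1] = 3*-2 + -3*0 = -6
y[2] = 3*-2 + 3*0 = -6
y[3] = 3*0 = 0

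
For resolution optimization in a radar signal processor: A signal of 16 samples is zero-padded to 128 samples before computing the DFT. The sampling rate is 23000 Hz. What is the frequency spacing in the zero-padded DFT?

Original DFT: N = 16, resolution = f_s/N = 23000/16 = 2875/2 Hz
Zero-padded DFT: N = 128, resolution = f_s/N = 23000/128 = 2875/16 Hz
Zero-padding interpolates the spectrum (finer frequency grid)
but does NOT improve the true spectral resolution (ability to resolve close frequencies).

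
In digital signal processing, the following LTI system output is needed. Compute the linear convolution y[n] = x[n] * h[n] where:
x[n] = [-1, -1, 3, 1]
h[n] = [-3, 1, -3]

y[n] = sum_k x[k]*h[n-k]. Output length = len(x) + len(h) - 1 = 4 + 3 - 1 = 6.
y[0] = -1*-3 = 3
y[1] = -1*-3 + -1*1 = 2
y[2] = 3*-3 + -1*1 + -1*-3 = -7
y[3] = 1*-3 + 3*1 + -1*-3 = 3
y[4] = 1*1 + 3*-3 = -8
y[5] = 1*-3 = -3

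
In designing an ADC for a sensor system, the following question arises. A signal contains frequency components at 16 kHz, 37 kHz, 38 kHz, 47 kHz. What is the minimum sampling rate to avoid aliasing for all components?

The highest frequency component is f_max = 47 kHz.
Nyquist rate = 2 * f_max = 2 * 47 kHz = 94 kHz.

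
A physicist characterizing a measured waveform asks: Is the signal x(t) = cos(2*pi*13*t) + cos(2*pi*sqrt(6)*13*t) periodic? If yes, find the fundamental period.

f1 = 13 Hz, f2 = 13*sqrt(6) Hz
Ratio f2/f1 = sqrt(6), which is irrational.
Since the frequency ratio is irrational, no common period exists.
The signal is not periodic.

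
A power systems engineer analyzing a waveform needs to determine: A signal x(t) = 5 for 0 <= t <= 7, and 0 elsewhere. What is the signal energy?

Energy = integral of |x(t)|^2 dt over the signal duration
= 5^2 * 7 = 25 * 7 = 175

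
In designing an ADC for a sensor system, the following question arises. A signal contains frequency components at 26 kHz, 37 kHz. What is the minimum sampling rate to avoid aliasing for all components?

The highest frequency component is f_max = 37 kHz.
Nyquist rate = 2 * f_max = 2 * 37 kHz = 74 kHz.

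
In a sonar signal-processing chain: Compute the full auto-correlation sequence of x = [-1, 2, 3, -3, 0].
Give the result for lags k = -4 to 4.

r_xx[k] = sum_m x[m]*x[m+k], indexed from 0, for k = -4 to 4:
  r_xx[-4] = x[4]*x[0] = 0
  r_xx[-3] = x[3]*x[0] + x[4]*x[1] = 3
  r_xx[-2] = x[2]*x[0] + x[3]*x[1] + x[4]*x[2] = -9
  r_xx[-1] = x[1]*x[0] + x[2]*x[1] + x[3]*x[2] + x[4]*x[3] = -5
  r_xx[0] = x[0]*x[0] + x[1]*x[1] + x[2]*x[2] + x[3]*x[3] + x[4]*x[4] = 23
  r_xx[1] = x[0]*x[1] + x[1]*x[2] + x[2]*x[3] + x[3]*x[4] = -5
  r_xx[2] = x[0]*x[2] + x[1]*x[3] + x[2]*x[4] = -9
  r_xx[3] = x[0]*x[3] + x[1]*x[4] = 3
  r_xx[4] = x[0]*x[4] = 0
r_xx = [0, 3, -9, -5, 23, -5, -9, 3, 0]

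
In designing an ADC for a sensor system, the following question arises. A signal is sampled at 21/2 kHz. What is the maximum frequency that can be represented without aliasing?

The maximum frequency that can be represented without aliasing
is the Nyquist frequency: f_max = f_s / 2 = 21/2 kHz / 2 = 21/4 kHz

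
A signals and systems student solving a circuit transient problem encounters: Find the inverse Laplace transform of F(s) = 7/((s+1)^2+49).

Standard pair: w/((s+a)^2+w^2) <-> e^(-at)*sin(wt)*u(t)
With a=1, w=7: f(t) = e^(-t)*sin(7t)*u(t)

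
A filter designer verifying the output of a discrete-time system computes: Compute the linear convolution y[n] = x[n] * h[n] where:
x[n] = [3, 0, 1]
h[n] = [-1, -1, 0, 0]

y[n] = sum_k x[k]*h[n-k]. Output length = len(x) + len(h) - 1 = 3 + 4 - 1 = 6.
y[0] = 3*-1 = -3
y[1] = 0*-1 + 3*-1 = -3
y[2] = 1*-1 + 0*-1 + 3*0 = -1
y[3] = 1*-1 + 0*0 + 3*0 = -1
y[4] = 1*0 + 0*0 = 0
y[5] = 1*0 = 0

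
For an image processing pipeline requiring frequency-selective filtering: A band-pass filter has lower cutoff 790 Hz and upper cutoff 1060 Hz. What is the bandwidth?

Bandwidth = f_high - f_low
= 1060 Hz - 790 Hz = 270 Hz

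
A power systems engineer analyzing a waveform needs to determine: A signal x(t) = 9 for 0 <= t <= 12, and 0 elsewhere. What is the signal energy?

Energy = integral of |x(t)|^2 dt over the signal duration
= 9^2 * 12 = 81 * 12 = 972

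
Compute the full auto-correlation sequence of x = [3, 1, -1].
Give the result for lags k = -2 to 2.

r_xx[k] = sum_m x[m]*x[m+k], indexed from 0, for k = -2 to 2:
  r_xx[-2] = x[2]*x[0] = -3
  r_xx[-1] = x[1]*x[0] + x[2]*x[1] = 2
  r_xx[0] = x[0]*x[0] + x[1]*x[1] + x[2]*x[2] = 11
  r_xx[1] = x[0]*x[1] + x[1]*x[2] = 2
  r_xx[2] = x[0]*x[2] = -3
r_xx = [-3, 2, 11, 2, -3]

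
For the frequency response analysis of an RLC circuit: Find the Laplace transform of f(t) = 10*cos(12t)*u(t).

Standard pair: cos(wt)*u(t) <-> s/(s^2+w^2)
With w = 12: L{10*cos(12t)*u(t)} = 10s/(s^2+144)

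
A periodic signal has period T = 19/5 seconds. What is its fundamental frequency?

The fundamental frequency is the reciprocal of the period.
f = 1/T = 1/(19/5) = 5/19 Hz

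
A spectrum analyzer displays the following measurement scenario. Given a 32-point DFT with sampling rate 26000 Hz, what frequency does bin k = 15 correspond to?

The frequency of DFT bin k is: f_k = k * f_s / N
f_15 = 15 * 26000 / 32 = 24375/2 Hz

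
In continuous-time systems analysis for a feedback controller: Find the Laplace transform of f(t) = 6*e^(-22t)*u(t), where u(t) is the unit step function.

Standard Laplace transform pair:
e^(-at)*u(t) <-> 1/(s+a)
With a = 22: L{6*e^(-22t)*u(t)} = 6/(s+22), ROC: Re(s) > -22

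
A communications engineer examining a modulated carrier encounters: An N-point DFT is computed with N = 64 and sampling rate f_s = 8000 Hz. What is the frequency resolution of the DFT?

DFT frequency resolution = f_s / N
= 8000 / 64 = 125 Hz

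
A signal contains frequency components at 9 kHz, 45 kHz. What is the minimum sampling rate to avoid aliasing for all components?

The highest frequency component is f_max = 45 kHz.
Nyquist rate = 2 * f_max = 2 * 45 kHz = 90 kHz.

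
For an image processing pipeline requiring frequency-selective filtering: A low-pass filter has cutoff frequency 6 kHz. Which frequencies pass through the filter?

A low-pass filter passes all frequencies below the cutoff frequency 6 kHz and attenuates higher frequencies.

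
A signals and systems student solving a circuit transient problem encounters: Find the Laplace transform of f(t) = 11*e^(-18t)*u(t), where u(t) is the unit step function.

Standard Laplace transform pair:
e^(-at)*u(t) <-> 1/(s+a)
With a = 18: L{11*e^(-18t)*u(t)} = 11/(s+18), ROC: Re(s) > -18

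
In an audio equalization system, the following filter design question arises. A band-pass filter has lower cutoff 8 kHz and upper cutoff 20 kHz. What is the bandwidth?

Bandwidth = f_high - f_low
= 20 kHz - 8 kHz = 12 kHz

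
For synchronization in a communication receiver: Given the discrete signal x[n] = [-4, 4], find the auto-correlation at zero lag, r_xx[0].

The auto-correlation at zero lag r_xx[0] equals the signal energy.
r_xx[0] = sum of x[n]^2 = (-4)^2 + 4^2
= 16 + 16 = 32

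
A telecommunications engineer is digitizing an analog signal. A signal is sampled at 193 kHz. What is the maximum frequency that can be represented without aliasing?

The maximum frequency that can be represented without aliasing
is the Nyquist frequency: f_max = f_s / 2 = 193 kHz / 2 = 193/2 kHz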